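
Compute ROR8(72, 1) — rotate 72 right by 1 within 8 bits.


Rotate 0b1001000 right by 1 (8-bit) = 0b100100 = 36

36


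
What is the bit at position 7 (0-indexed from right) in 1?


0b1, position 7 = 0

0


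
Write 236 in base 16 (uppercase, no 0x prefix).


236 = EC hex

EC


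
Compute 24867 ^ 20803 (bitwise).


0b110000100100011 ^ 0b101000101000011 = 0b11000001100000 = 12384

12384


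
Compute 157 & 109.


0b10011101 & 0b1101101 = 0b1101 = 13

13


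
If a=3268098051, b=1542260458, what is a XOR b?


3268098051 ^ 1542260458 = 2569420521

2569420521


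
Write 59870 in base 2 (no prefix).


59870 = 1110100111011110 in binary

1110100111011110


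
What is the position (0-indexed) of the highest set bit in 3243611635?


0b11000001010101011001010111110011. Highest set bit at position 31

31


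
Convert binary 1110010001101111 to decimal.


1110010001101111 in decimal = 58479

58479


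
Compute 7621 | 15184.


0b1110111000101 | 0b11101101010000 = 0b11111111010101 = 16341

16341


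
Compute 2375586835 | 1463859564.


0b10001101100110001001010000010011 | 0b1010111010000001011100101101100 = 0b11011111110110001011110101111111 = 3755523455

3755523455


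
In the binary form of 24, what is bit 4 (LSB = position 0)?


0b11000, position 4 = 1

1


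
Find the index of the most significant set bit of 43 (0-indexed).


0b101011. Highest set bit at position 5

5


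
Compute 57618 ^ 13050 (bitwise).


0b1110000100010010 ^ 0b11001011111010 = 0b1101001111101000 = 54248

54248


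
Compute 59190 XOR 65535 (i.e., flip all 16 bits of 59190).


59190 ^ 65535 = 6345

6345


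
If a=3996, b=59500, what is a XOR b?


3996 ^ 59500 = 59376

59376


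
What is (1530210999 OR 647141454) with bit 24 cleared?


Step 1: 1530210999 | 647141454 = 2142747391
Step 2: 2142747391 & ~(1 << 24) = 2125970175

2125970175


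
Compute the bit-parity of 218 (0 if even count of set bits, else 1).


0b11011010 has 5 ones => parity 1

1


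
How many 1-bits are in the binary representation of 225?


0b11100001 has 4 set bits

4


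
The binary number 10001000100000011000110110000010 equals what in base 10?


10001000100000011000110110000010 in decimal = 2290191746

2290191746


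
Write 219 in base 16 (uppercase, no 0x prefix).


219 = DB hex

DB


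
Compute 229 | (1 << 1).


229 | (1 << 1) = 229 | 2 = 231

231


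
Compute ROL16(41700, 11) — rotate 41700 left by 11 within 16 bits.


Rotate 0b1010001011100100 left by 11 (16-bit) = 0b10010100010111 = 9495

9495


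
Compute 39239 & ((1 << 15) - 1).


39239 & 32767 = 6471

6471


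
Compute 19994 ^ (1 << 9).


19994 ^ (1 << 9) = 19994 ^ 512 = 19482

19482


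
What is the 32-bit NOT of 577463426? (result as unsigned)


~0b100010011010110110010010000010 = 0b11011101100101001001101101111101 = 3717503869 (32-bit unsigned)

3717503869


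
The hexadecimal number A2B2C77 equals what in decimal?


A2B2C77 hex = 170601591 decimal

170601591


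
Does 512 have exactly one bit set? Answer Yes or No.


0b1000000000. Only one bit set => Yes

Yes


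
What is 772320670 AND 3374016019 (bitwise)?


0b101110000010001010110110011110 & 0b11001001000110110110011000010011 = 0b1000000010000010010000010010 = 134751250

134751250


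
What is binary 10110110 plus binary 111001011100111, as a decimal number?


10110110 + 111001011100111 = 111001110011101 = 29597

29597


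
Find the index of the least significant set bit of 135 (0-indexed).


0b10000111. Lowest set bit at position 0

0


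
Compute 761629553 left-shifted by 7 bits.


0b101101011001011000101101110001 << 7 = 0b1011010110010110001011011100010000000 = 97488582784

97488582784


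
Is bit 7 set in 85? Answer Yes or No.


0b1010101, bit 7 = 0. No

No


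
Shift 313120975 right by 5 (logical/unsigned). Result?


0b10010101010011101100011001111 >> 5 = 0b100101010100111011000110 = 9785030

9785030


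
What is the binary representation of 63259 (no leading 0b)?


63259 = 1111011100011011 in binary

1111011100011011


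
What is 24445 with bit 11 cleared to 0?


24445 & ~(1 << 11) = 22397

22397


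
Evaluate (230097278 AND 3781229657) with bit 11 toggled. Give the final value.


Step 1: 230097278 & 3781229657 = 18874456
Step 2: 18874456 ^ (1 << 11) = 18874456 ^ 2048 = 18876504

18876504


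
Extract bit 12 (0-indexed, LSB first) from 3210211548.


0b10111111010101111111000011011100, position 12 = 1

1


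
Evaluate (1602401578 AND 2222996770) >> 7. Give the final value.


Step 1: 1602401578 & 2222996770 = 75511074
Step 2: 75511074 >> 7 = 589930

589930


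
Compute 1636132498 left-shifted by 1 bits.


0b1100001100001010110011010010010 << 1 = 0b11000011000010101100110100100100 = 3272264996

3272264996


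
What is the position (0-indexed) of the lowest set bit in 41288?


0b1010000101001000. Lowest set bit at position 3

3


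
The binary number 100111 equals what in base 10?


100111 in decimal = 39

39


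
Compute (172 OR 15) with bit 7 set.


Step 1: 172 | 15 = 175
Step 2: 175 | (1 << 7) = 175 | 128 = 175

175


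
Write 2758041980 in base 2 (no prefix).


2758041980 = 10100100011001000110000101111100 in binary

10100100011001000110000101111100


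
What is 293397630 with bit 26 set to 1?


293397630 | (1 << 26) = 293397630 | 67108864 = 360506494

360506494


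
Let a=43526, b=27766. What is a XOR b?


43526 ^ 27766 = 50800

50800


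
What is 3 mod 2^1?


3 & 1 = 1

1


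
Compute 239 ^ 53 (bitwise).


0b11101111 ^ 0b110101 = 0b11011010 = 218

218


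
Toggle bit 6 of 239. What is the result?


239 ^ (1 << 6) = 239 ^ 64 = 175

175


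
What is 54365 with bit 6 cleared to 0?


54365 & ~(1 << 6) = 54301

54301


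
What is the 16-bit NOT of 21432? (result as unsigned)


~0b101001110111000 = 0b1010110001000111 = 44103 (16-bit unsigned)

44103


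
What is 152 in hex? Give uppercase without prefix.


152 = 98 hex

98


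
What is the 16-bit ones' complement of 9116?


9116 ^ 65535 = 56419

56419


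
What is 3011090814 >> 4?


0b10110011011110011001100101111110 >> 4 = 0b1011001101111001100110010111 = 188193175

188193175


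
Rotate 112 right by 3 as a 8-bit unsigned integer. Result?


Rotate 0b1110000 right by 3 (8-bit) = 0b1110 = 14

14


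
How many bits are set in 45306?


0b1011000011111010 has 9 set bits

9


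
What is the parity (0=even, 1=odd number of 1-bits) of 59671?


0b1110100100010111 has 9 ones => parity 1

1


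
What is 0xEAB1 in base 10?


EAB1 hex = 60081 decimal

60081


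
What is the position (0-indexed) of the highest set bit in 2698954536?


0b10100000110111101100011100101000. Highest set bit at position 31

31


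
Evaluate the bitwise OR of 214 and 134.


0b11010110 | 0b10000110 = 0b11010110 = 214

214


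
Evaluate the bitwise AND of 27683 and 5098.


0b110110000100011 & 0b1001111101010 = 0b100010 = 34

34


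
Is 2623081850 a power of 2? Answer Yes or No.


0b10011100010110010000110101111010. Multiple bits set => No

No


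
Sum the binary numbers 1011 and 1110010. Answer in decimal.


1011 + 1110010 = 1111101 = 125

125


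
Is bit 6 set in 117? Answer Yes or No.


0b1110101, bit 6 = 1. Yes

Yes


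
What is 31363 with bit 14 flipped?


31363 ^ (1 << 14) = 31363 ^ 16384 = 14979

14979


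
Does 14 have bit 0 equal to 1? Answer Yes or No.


0b1110, bit 0 = 0. No

No


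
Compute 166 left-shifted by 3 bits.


0b10100110 << 3 = 0b10100110000 = 1328

1328


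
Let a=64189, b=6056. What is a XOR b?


64189 ^ 6056 = 60693

60693


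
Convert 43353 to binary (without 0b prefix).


43353 = 1010100101011001 in binary

1010100101011001


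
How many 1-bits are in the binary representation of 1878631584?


0b1101111111110011010010010100000 has 17 set bits

17


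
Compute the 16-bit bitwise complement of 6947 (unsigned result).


~0b1101100100011 = 0b1110010011011100 = 58588 (16-bit unsigned)

58588


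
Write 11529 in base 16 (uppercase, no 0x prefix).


11529 = 2D09 hex

2D09


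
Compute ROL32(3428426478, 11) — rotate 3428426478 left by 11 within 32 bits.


Rotate 0b11001100010110011010001011101110 left by 11 (32-bit) = 0b11001101000101110111011001100010 = 3440866914

3440866914


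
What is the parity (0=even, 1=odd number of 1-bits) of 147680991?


0b1000110011010110111011011111 has 18 ones => parity 0

0


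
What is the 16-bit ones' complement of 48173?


48173 ^ 65535 = 17362

17362


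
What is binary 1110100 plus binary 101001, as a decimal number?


1110100 + 101001 = 10011101 = 157

157


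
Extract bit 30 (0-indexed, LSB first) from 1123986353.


0b1000010111111101010101110110001, position 30 = 1

1


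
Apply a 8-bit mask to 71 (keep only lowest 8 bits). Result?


71 & 255 = 71

71


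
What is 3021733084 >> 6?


0b10110100000110111111110011011100 >> 6 = 0b10110100000110111111110011 = 47214579

47214579


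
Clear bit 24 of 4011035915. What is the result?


4011035915 & ~(1 << 24) = 3994258699

3994258699


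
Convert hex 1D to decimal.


1D hex = 29 decimal

29


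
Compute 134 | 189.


0b10000110 | 0b10111101 = 0b10111111 = 191

191


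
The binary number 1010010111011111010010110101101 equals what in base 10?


1010010111011111010010110101101 in decimal = 1391437229

1391437229


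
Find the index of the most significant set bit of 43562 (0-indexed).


0b1010101000101010. Highest set bit at position 15

15


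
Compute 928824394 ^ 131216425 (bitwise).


0b110111010111001011110001001010 ^ 0b111110100100011010000101001 = 0b110000100011101000100001100011 = 814647395

814647395


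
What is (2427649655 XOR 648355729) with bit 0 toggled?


Step 1: 2427649655 ^ 648355729 = 3055018470
Step 2: 3055018470 ^ (1 << 0) = 3055018470 ^ 1 = 3055018471

3055018471


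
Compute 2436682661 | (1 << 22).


2436682661 | (1 << 22) = 2436682661 | 4194304 = 2440876965

2440876965


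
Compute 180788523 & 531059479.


0b1010110001101001110100101011 & 0b11111101001110101001100010111 = 0b1010100001100001000100000011 = 176558339

176558339


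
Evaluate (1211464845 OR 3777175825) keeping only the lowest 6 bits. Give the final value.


Step 1: 1211464845 | 3777175825 = 3912727965
Step 2: 3912727965 & 63 = 29

29


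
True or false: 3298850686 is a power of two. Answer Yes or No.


0b11000100101000000111011101111110. Multiple bits set => No

No


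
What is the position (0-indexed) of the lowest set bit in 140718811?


0b1000011000110011001011011011. Lowest set bit at position 0

0


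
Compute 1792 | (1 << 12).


1792 | (1 << 12) = 1792 | 4096 = 5888

5888


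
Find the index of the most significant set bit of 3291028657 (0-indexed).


0b11000100001010010001110010110001. Highest set bit at position 31

31


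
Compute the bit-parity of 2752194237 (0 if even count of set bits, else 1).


0b10100100000010110010011010111101 has 15 ones => parity 1

1


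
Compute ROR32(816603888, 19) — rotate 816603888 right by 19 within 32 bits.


Rotate 0b110000101011000110001011110000 right by 19 (32-bit) = 0b10001100010111100000011000010101 = 2354972181

2354972181


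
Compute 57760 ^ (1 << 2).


57760 ^ (1 << 2) = 57760 ^ 4 = 57764

57764


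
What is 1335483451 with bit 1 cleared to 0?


1335483451 & ~(1 << 1) = 1335483449

1335483449


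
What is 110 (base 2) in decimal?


110 in decimal = 6

6


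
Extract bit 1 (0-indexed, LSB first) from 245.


0b11110101, position 1 = 0

0


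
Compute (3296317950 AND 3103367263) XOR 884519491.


Step 1: 3296317950 & 3103367263 = 2155446366
Step 2: 2155446366 ^ 884519491 = 3032560157

3032560157


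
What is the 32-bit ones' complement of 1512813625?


1512813625 ^ 4294967295 = 2782153670

2782153670


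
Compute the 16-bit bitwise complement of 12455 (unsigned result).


~0b11000010100111 = 0b1100111101011000 = 53080 (16-bit unsigned)

53080


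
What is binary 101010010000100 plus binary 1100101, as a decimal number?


101010010000100 + 1100101 = 101010011101001 = 21737

21737


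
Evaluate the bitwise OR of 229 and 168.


0b11100101 | 0b10101000 = 0b11101101 = 237

237


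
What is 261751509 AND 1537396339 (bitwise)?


0b1111100110100000001011010101 & 0b1011011101000101100111001110011 = 0b1011100000100000001001010001 = 193069649

193069649


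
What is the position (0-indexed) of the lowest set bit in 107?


0b1101011. Lowest set bit at position 0

0


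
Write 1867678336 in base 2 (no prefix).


1867678336 = 1101111010100101000001010000000 in binary

1101111010100101000001010000000


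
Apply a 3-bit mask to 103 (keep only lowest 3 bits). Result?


103 & 7 = 7

7


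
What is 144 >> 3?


0b10010000 >> 3 = 0b10010 = 18

18


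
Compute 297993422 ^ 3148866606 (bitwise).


0b10001110000110000010011001110 ^ 0b10111011101011111110010000101110 = 0b10101010011011001110000011100000 = 2859262176

2859262176


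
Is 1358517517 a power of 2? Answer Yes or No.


0b1010000111110010101010100001101. Multiple bits set => No

No


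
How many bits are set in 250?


0b11111010 has 6 set bits

6


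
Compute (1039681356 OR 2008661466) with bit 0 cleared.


Step 1: 1039681356 | 2008661466 = 2147090398
Step 2: 2147090398 & ~(1 << 0) = 2147090398

2147090398


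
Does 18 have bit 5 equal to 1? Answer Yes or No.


0b10010, bit 5 = 0. No

No


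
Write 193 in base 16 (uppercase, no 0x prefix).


193 = C1 hex

C1


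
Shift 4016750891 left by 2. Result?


0b11101111011010101100000100101011 << 2 = 0b1110111101101010110000010010101100 = 16067003564

16067003564


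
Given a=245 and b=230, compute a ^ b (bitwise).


245 ^ 230 = 19

19


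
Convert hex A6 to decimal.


A6 hex = 166 decimal

166


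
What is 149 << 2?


0b10010101 << 2 = 0b1001010100 = 596

596


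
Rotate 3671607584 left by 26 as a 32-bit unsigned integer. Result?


Rotate 0b11011010110110000100100100100000 left by 26 (32-bit) = 0b10000011011010110110000100100100 = 2204852516

2204852516


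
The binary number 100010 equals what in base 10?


100010 in decimal = 34

34


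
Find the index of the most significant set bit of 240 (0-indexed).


0b11110000. Highest set bit at position 7

7


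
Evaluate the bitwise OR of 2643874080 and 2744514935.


0b10011101100101100101000100100000 | 0b10100011100101011111100101110111 = 0b10111111100101111111100101110111 = 3214408055

3214408055


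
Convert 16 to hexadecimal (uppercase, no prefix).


16 = 10 hex

10


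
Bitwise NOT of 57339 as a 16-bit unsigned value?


~0b1101111111111011 = 0b10000000000100 = 8196 (16-bit unsigned)

8196


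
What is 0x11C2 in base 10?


11C2 hex = 4546 decimal

4546


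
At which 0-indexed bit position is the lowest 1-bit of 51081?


0b1100011110001001. Lowest set bit at position 0

0


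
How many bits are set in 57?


0b111001 has 4 set bits

4


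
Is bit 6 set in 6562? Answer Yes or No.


0b1100110100010, bit 6 = 0. No

No


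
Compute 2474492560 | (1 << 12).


2474492560 | (1 << 12) = 2474492560 | 4096 = 2474496656

2474496656


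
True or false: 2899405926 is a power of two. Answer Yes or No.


0b10101100110100010110110001100110. Multiple bits set => No

No


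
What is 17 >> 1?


0b10001 >> 1 = 0b1000 = 8

8


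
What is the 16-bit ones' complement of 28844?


28844 ^ 65535 = 36691

36691


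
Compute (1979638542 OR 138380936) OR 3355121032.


Step 1: 1979638542 | 138380936 = 2113922958
Step 2: 2113922958 | 3355121032 = 4294965134

4294965134


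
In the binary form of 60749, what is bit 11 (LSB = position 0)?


0b1110110101001101, position 11 = 1

1


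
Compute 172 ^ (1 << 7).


172 ^ (1 << 7) = 172 ^ 128 = 44

44


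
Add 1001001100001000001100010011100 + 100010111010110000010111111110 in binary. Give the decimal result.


1001001100001000001100010011100 + 100010111010110000010111111110 = 1101100011011110001111010011010 = 1819221658

1819221658


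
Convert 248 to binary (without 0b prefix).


248 = 11111000 in binary

11111000


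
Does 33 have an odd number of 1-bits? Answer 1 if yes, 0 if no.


0b100001 has 2 ones => parity 0

0


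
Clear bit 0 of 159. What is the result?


159 & ~(1 << 0) = 158

158


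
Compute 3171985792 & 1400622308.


0b10111101000100001010100110000000 & 0b1010011011110111100110011100100 = 0b10001000100001000100010000000 = 286296192

286296192


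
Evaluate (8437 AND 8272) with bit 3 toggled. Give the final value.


Step 1: 8437 & 8272 = 8272
Step 2: 8272 ^ (1 << 3) = 8272 ^ 8 = 8280

8280


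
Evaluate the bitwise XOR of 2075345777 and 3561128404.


0b1111011101100110100001101110001 ^ 0b11010100010000101000000111010100 = 0b10101111111100011100001010100101 = 2951856805

2951856805


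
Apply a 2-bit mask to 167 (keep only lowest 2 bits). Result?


167 & 3 = 3

3


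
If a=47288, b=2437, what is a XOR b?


47288 ^ 2437 = 45373

45373


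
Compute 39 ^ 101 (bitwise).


0b100111 ^ 0b1100101 = 0b1000010 = 66

66


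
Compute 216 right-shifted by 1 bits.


0b11011000 >> 1 = 0b1101100 = 108

108


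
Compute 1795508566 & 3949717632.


0b1101011000001010100100101010110 & 0b11101011011010111110100010000000 = 0b1101011000000010100100000000000 = 1795246080

1795246080


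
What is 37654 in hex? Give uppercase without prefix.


37654 = 9316 hex

9316


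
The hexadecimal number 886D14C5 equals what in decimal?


886D14C5 hex = 2288850117 decimal

2288850117


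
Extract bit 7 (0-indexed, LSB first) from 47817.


0b1011101011001001, position 7 = 1

1


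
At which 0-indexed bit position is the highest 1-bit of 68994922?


0b100000111001100011101101010. Highest set bit at position 26

26


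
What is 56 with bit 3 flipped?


56 ^ (1 << 3) = 56 ^ 8 = 48

48


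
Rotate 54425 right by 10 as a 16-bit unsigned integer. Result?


Rotate 0b1101010010011001 right by 10 (16-bit) = 0b10011001110101 = 9845

9845


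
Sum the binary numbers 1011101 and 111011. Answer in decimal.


1011101 + 111011 = 10011000 = 152

152


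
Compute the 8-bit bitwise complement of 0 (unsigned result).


~0b0 = 0b11111111 = 255 (8-bit unsigned)

255


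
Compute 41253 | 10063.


0b1010000100100101 | 0b10011101001111 = 0b1010011101101111 = 42863

42863


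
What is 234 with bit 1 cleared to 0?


234 & ~(1 << 1) = 232

232


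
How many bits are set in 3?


0b11 has 2 set bits

2


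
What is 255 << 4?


0b11111111 << 4 = 0b111111110000 = 4080

4080


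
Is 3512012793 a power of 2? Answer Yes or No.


0b11010001010101010000111111111001. Multiple bits set => No

No


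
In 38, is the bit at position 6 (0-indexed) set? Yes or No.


0b100110, bit 6 = 0. No

No


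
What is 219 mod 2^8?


219 & 255 = 219

219


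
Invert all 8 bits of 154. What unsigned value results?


154 ^ 255 = 101

101


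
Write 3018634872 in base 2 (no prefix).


3018634872 = 10110011111011001011011001111000 in binary

10110011111011001011011001111000


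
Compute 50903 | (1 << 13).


50903 | (1 << 13) = 50903 | 8192 = 59095

59095


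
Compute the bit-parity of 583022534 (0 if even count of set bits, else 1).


0b100010110000000011011111000110 has 13 ones => parity 1

1


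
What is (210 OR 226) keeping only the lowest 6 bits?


Step 1: 210 | 226 = 242
Step 2: 242 & 63 = 50

50


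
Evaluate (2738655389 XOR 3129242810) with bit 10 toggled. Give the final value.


Step 1: 2738655389 ^ 3129242810 = 431547431
Step 2: 431547431 ^ (1 << 10) = 431547431 ^ 1024 = 431546407

431546407


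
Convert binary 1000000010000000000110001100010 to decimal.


1000000010000000000110001100010 in decimal = 1077939298

1077939298


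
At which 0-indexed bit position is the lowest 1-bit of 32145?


0b111110110010001. Lowest set bit at position 0

0


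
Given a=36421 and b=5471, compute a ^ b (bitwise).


36421 ^ 5471 = 39706

39706


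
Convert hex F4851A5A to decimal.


F4851A5A hex = 4102363738 decimal

4102363738


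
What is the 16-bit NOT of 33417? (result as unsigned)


~0b1000001010001001 = 0b111110101110110 = 32118 (16-bit unsigned)

32118


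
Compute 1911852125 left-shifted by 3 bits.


0b1110001111101001000110001011101 << 3 = 0b1110001111101001000110001011101000 = 15294817000

15294817000


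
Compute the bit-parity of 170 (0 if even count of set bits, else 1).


0b10101010 has 4 ones => parity 0

0


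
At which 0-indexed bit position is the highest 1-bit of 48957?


0b1011111100111101. Highest set bit at position 15

15


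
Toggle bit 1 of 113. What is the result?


113 ^ (1 << 1) = 113 ^ 2 = 115

115


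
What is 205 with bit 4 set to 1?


205 | (1 << 4) = 205 | 16 = 221

221


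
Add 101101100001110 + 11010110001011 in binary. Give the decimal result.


101101100001110 + 11010110001011 = 1001000010011001 = 37017

37017


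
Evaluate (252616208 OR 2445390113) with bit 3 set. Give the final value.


Step 1: 252616208 | 2445390113 = 2681192241
Step 2: 2681192241 | (1 << 3) = 2681192241 | 8 = 2681192249

2681192249


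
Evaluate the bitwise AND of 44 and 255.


0b101100 & 0b11111111 = 0b101100 = 44

44


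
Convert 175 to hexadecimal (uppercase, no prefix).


175 = AF hex

AF


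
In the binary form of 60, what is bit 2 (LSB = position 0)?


0b111100, position 2 = 1

1


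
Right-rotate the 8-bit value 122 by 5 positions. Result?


Rotate 0b1111010 right by 5 (8-bit) = 0b11010011 = 211

211


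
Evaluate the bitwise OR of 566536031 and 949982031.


0b100001110001001010011101011111 | 0b111000100111111001001101001111 = 0b111001110111111011011101011111 = 970962783

970962783


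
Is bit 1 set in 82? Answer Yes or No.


0b1010010, bit 1 = 1. Yes

Yes


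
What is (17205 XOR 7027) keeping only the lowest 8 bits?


Step 1: 17205 ^ 7027 = 22598
Step 2: 22598 & 255 = 70

70


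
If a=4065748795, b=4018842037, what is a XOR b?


4065748795 ^ 4018842037 = 501010062

501010062


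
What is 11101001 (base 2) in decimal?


11101001 in decimal = 233

233


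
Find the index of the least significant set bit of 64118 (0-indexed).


0b1111101001110110. Lowest set bit at position 1

1


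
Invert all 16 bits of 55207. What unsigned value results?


55207 ^ 65535 = 10328

10328


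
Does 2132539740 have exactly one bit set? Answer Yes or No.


0b1111111000110111111100101011100. Multiple bits set => No

No


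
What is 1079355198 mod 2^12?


1079355198 & 4095 = 1854

1854


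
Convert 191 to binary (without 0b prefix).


191 = 10111111 in binary

10111111


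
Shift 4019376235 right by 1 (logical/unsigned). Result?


0b11101111100100101101000001101011 >> 1 = 0b1110111110010010110100000110101 = 2009688117

2009688117


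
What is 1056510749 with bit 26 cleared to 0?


1056510749 & ~(1 << 26) = 989401885

989401885


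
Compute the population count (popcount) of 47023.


0b1011011110101111 has 12 set bits

12


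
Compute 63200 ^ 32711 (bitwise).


0b1111011011100000 ^ 0b111111111000111 = 0b1000100100100111 = 35111

35111


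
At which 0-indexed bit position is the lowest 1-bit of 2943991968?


0b10101111011110011100000010100000. Lowest set bit at position 5

5


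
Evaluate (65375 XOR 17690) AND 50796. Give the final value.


Step 1: 65375 ^ 17690 = 47685
Step 2: 47685 & 50796 = 33348

33348


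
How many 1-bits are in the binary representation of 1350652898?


0b1010000100000010101001111100010 has 12 set bits

12


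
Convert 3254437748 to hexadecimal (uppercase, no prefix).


3254437748 = C1FAC774 hex

C1FAC774


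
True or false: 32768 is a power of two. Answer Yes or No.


0b1000000000000000. Only one bit set => Yes

Yes


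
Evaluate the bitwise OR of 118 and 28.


0b1110110 | 0b11100 = 0b1111110 = 126

126


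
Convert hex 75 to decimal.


75 hex = 117 decimal

117


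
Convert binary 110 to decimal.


110 in decimal = 6

6


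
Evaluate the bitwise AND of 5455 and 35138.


0b1010101001111 & 0b1000100101000010 = 0b101000010 = 322

322


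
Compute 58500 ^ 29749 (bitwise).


0b1110010010000100 ^ 0b111010000110101 = 0b1001000010110001 = 37041

37041


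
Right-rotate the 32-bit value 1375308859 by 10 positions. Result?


Rotate 0b1010001111110011000110000111011 right by 10 (32-bit) = 0b1110110101000111111001100011 = 248807011

248807011


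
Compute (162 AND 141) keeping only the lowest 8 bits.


Step 1: 162 & 141 = 128
Step 2: 128 & 255 = 128

128


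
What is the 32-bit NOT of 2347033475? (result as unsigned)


~0b10001011111001001110001110000011 = 0b1110100000110110001110001111100 = 1947933820 (32-bit unsigned)

1947933820


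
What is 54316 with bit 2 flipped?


54316 ^ (1 << 2) = 54316 ^ 4 = 54312

54312


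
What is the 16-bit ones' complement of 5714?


5714 ^ 65535 = 59821

59821


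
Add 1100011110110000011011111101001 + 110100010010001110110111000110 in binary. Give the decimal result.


1100011110110000011011111101001 + 110100010010001110110111000110 = 10011000001000010010010110101111 = 2552309167

2552309167


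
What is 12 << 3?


0b1100 << 3 = 0b1100000 = 96

96


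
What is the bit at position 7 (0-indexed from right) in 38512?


0b1001011001110000, position 7 = 0

0


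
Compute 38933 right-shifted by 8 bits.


0b1001100000010101 >> 8 = 0b10011000 = 152

152


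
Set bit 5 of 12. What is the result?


12 | (1 << 5) = 12 | 32 = 44

44


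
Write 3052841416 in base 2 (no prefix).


3052841416 = 10110101111101101010100111001000 in binary

10110101111101101010100111001000


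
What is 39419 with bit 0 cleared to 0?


39419 & ~(1 << 0) = 39418

39418


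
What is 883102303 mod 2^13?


883102303 & 8191 = 4703

4703


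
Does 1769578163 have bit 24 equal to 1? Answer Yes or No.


0b1101001011110011001111010110011, bit 24 = 1. Yes

Yes


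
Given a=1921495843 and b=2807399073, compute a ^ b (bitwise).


1921495843 ^ 2807399073 = 3587322242

3587322242


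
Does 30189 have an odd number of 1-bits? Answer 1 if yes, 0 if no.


0b111010111101101 has 11 ones => parity 1

1


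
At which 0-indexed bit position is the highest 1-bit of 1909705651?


0b1110001110100111100101110110011. Highest set bit at position 30

30


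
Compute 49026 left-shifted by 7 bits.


0b1011111110000010 << 7 = 0b10111111100000100000000 = 6275328

6275328


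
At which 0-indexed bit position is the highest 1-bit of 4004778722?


0b11101110101101000001001011100010. Highest set bit at position 31

31


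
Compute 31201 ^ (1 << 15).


31201 ^ (1 << 15) = 31201 ^ 32768 = 63969

63969


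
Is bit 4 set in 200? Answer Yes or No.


0b11001000, bit 4 = 0. No

No


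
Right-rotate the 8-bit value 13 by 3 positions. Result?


Rotate 0b1101 right by 3 (8-bit) = 0b10100001 = 161

161


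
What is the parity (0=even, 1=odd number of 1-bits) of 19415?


0b100101111010111 has 10 ones => parity 0

0


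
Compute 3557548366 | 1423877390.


0b11010100000010111110000101001110 | 0b1010100110111101010010100001110 = 0b11010100110111111110010101001110 = 3571443022

3571443022


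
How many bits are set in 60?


0b111100 has 4 set bits

4


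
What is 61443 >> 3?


0b1111000000000011 >> 3 = 0b1111000000000 = 7680

7680


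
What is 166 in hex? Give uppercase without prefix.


166 = A6 hex

A6


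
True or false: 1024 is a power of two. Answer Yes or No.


0b10000000000. Only one bit set => Yes

Yes


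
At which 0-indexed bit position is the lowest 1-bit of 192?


0b11000000. Lowest set bit at position 6

6


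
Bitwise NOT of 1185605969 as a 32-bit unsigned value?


~0b1000110101010101110100101010001 = 0b10111001010101010001011010101110 = 3109361326 (32-bit unsigned)

3109361326


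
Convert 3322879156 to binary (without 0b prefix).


3322879156 = 11000110000011110001110010110100 in binary

11000110000011110001110010110100


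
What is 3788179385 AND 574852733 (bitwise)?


0b11100001110010110000011110111001 & 0b100010010000111000111001111101 = 0b100000010000110000011000111001 = 541263417

541263417


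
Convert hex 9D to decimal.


9D hex = 157 decimal

157


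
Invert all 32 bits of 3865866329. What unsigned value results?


3865866329 ^ 4294967295 = 429100966

429100966


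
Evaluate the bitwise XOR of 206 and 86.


0b11001110 ^ 0b1010110 = 0b10011000 = 152

152


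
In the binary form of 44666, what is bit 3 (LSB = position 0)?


0b1010111001111010, position 3 = 1

1


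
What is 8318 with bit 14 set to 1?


8318 | (1 << 14) = 8318 | 16384 = 24702

24702


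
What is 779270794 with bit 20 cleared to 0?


779270794 & ~(1 << 20) = 778222218

778222218


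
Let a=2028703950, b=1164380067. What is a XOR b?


2028703950 ^ 1164380067 = 1032623981

1032623981


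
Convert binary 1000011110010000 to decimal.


1000011110010000 in decimal = 34704

34704


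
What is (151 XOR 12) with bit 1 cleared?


Step 1: 151 ^ 12 = 155
Step 2: 155 & ~(1 << 1) = 153

153


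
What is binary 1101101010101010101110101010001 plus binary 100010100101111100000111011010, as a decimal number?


1101101010101010101110101010001 + 100010100101111100000111011010 = 10001111111011010001111100101011 = 2414681899

2414681899


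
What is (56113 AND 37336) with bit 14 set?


Step 1: 56113 & 37336 = 37136
Step 2: 37136 | (1 << 14) = 37136 | 16384 = 53520

53520


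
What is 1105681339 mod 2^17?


1105681339 & 131071 = 89019

89019


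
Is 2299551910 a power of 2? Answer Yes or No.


0b10001001000100000110000010100110. Multiple bits set => No

No


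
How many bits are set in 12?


0b1100 has 2 set bits

2


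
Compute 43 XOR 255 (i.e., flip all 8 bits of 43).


43 ^ 255 = 212

212


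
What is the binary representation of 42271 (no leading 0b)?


42271 = 1010010100011111 in binary

1010010100011111


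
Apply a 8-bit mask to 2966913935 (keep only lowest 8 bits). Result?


2966913935 & 255 = 143

143


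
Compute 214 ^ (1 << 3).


214 ^ (1 << 3) = 214 ^ 8 = 222

222


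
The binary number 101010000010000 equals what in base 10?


101010000010000 in decimal = 21520

21520


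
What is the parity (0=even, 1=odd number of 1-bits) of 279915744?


0b10000101011110010110011100000 has 13 ones => parity 1

1


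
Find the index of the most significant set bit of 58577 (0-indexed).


0b1110010011010001. Highest set bit at position 15

15


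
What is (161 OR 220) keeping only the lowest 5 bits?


Step 1: 161 | 220 = 253
Step 2: 253 & 31 = 29

29


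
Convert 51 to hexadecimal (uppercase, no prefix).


51 = 33 hex

33


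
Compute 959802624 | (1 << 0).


959802624 | (1 << 0) = 959802624 | 1 = 959802625

959802625


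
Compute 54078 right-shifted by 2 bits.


0b1101001100111110 >> 2 = 0b11010011001111 = 13519

13519


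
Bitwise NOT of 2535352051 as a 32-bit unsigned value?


~0b10010111000111100110011011110011 = 0b1101000111000011001100100001100 = 1759615244 (32-bit unsigned)

1759615244


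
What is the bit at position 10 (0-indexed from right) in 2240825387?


0b10000101100100000100100000101011, position 10 = 0

0


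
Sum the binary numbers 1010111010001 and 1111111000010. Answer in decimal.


1010111010001 + 1111111000010 = 11010110010011 = 13715

13715


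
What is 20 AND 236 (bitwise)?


0b10100 & 0b11101100 = 0b100 = 4

4


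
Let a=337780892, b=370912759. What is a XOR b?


337780892 ^ 370912759 = 37326187

37326187


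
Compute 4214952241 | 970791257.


0b11111011001110110001000100110001 | 0b111001110111010001100101011001 = 0b11111011111111110001100101111001 = 4227799417

4227799417


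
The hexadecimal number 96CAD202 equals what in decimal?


96CAD202 hex = 2529874434 decimal

2529874434


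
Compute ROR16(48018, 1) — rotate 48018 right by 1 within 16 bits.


Rotate 0b1011101110010010 right by 1 (16-bit) = 0b101110111001001 = 24009

24009


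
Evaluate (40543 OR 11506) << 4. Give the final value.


Step 1: 40543 | 11506 = 48895
Step 2: 48895 << 4 = 782320

782320


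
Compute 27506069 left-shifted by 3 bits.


0b1101000111011010110010101 << 3 = 0b1101000111011010110010101000 = 220048552

220048552


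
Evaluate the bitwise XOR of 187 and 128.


0b10111011 ^ 0b10000000 = 0b111011 = 59

59


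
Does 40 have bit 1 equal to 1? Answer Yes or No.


0b101000, bit 1 = 0. No

No


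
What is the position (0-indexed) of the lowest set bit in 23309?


0b101101100001101. Lowest set bit at position 0

0


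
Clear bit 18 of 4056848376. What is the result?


4056848376 & ~(1 << 18) = 4056586232

4056586232


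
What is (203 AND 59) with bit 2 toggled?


Step 1: 203 & 59 = 11
Step 2: 11 ^ (1 << 2) = 11 ^ 4 = 15

15


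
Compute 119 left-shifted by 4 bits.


0b1110111 << 4 = 0b11101110000 = 1904

1904


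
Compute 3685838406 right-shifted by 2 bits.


0b11011011101100010110111001000110 >> 2 = 0b110110111011000101101110010001 = 921459601

921459601


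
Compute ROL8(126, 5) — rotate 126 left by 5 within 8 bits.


Rotate 0b1111110 left by 5 (8-bit) = 0b11001111 = 207

207


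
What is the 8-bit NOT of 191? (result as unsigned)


~0b10111111 = 0b1000000 = 64 (8-bit unsigned)

64


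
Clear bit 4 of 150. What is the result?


150 & ~(1 << 4) = 134

134


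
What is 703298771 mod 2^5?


703298771 & 31 = 19

19


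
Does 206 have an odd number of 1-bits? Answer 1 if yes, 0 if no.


0b11001110 has 5 ones => parity 1

1


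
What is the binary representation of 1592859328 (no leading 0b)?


1592859328 = 1011110111100010001101011000000 in binary

1011110111100010001101011000000


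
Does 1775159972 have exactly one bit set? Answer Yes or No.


0b1101001110011101100101010100100. Multiple bits set => No

No


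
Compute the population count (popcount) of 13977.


0b11011010011001 has 8 set bits

8


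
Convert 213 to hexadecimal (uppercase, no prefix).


213 = D5 hex

D5


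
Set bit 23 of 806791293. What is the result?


806791293 | (1 << 23) = 806791293 | 8388608 = 815179901

815179901


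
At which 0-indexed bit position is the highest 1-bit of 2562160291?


0b10011000101101110111011010100011. Highest set bit at position 31

31


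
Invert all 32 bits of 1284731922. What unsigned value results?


1284731922 ^ 4294967295 = 3010235373

3010235373


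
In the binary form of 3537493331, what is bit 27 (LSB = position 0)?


0b11010010110110011101110101010011, position 27 = 0

0


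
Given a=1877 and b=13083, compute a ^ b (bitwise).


1877 ^ 13083 = 13390

13390


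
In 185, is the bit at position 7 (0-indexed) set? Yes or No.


0b10111001, bit 7 = 1. Yes

Yes


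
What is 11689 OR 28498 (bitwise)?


0b10110110101001 | 0b110111101010010 = 0b110111111111011 = 28667

28667


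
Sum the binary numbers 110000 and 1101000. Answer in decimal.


110000 + 1101000 = 10011000 = 152

152


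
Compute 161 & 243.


0b10100001 & 0b11110011 = 0b10100001 = 161

161


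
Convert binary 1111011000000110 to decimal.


1111011000000110 in decimal = 62982

62982


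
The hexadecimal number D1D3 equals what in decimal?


D1D3 hex = 53715 decimal

53715


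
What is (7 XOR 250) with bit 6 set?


Step 1: 7 ^ 250 = 253
Step 2: 253 | (1 << 6) = 253 | 64 = 253

253


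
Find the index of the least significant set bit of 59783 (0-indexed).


0b1110100110000111. Lowest set bit at position 0

0


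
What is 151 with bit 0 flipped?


151 ^ (1 << 0) = 151 ^ 1 = 150

150


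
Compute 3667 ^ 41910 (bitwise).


0b111001010011 ^ 0b1010001110110110 = 0b1010110111100101 = 44517

44517


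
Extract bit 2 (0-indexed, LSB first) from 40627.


0b1001111010110011, position 2 = 0

0


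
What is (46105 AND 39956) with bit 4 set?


Step 1: 46105 & 39956 = 37904
Step 2: 37904 | (1 << 4) = 37904 | 16 = 37904

37904


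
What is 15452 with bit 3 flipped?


15452 ^ (1 << 3) = 15452 ^ 8 = 15444

15444


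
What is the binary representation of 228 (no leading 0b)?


228 = 11100100 in binary

11100100


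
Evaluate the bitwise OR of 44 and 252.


0b101100 | 0b11111100 = 0b11111100 = 252

252


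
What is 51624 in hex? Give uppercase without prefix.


51624 = C9A8 hex

C9A8


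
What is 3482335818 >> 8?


0b11001111100100000011101001001010 >> 8 = 0b110011111001000000111010 = 13602874

13602874


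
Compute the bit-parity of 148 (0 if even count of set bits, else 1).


0b10010100 has 3 ones => parity 1

1


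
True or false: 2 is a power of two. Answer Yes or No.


0b10. Only one bit set => Yes

Yes


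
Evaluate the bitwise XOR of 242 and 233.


0b11110010 ^ 0b11101001 = 0b11011 = 27

27


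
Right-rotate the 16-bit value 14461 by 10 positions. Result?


Rotate 0b11100001111101 right by 10 (16-bit) = 0b1111101001110 = 8014

8014


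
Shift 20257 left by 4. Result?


0b100111100100001 << 4 = 0b1001111001000010000 = 324112

324112


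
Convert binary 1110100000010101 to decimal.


1110100000010101 in decimal = 59413

59413


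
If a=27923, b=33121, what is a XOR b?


27923 ^ 33121 = 60530

60530


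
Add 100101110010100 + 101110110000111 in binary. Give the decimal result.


100101110010100 + 101110110000111 = 1010100100011011 = 43291

43291


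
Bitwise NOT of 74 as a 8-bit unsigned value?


~0b1001010 = 0b10110101 = 181 (8-bit unsigned)

181


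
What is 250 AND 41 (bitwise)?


0b11111010 & 0b101001 = 0b101000 = 40

40


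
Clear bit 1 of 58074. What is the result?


58074 & ~(1 << 1) = 58072

58072


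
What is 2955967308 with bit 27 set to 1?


2955967308 | (1 << 27) = 2955967308 | 134217728 = 3090185036

3090185036


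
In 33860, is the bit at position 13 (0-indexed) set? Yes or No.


0b1000010001000100, bit 13 = 0. No

No


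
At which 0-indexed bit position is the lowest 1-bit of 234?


0b11101010. Lowest set bit at position 1

1


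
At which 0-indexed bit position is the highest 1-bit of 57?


0b111001. Highest set bit at position 5

5


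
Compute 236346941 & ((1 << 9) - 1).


236346941 & 511 = 61

61
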